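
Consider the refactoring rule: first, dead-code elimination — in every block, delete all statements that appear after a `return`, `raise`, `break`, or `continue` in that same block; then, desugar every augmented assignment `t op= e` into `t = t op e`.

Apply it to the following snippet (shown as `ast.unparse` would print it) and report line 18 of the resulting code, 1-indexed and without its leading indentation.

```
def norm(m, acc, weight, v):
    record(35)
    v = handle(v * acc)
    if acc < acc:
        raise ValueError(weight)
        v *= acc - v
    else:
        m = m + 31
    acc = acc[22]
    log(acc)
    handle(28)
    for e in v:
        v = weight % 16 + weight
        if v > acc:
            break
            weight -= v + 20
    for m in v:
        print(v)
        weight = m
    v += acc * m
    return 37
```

Transformed code:
def norm(m, acc, weight, v):
    record(35)
    v = handle(v * acc)
    if acc < acc:
        raise ValueError(weight)
    else:
        m = m + 31
    acc = acc[22]
    log(acc)
    handle(28)
    for e in v:
        v = weight % 16 + weight
        if v > acc:
            break
    for m in v:
        print(v)
        weight = m
    v = v + acc * m
    return 37

v = v + acc * m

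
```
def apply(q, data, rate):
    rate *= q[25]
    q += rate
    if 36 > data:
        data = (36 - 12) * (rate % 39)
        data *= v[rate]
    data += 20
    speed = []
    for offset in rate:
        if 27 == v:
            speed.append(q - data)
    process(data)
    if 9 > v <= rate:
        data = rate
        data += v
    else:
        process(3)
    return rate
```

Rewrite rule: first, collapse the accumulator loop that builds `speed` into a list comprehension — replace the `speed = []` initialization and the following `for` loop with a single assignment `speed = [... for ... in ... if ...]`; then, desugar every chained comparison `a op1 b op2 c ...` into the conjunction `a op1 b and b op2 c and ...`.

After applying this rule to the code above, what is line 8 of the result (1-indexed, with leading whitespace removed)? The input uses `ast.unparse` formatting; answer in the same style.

speed = [q - data for offset in rate if 27 == v]

Transformed code:
def apply(q, data, rate):
    rate *= q[25]
    q += rate
    if 36 > data:
        data = (36 - 12) * (rate % 39)
        data *= v[rate]
    data += 20
    speed = [q - data for offset in rate if 27 == v]
    process(data)
    if 9 > v and v <= rate:
        data = rate
        data += v
    else:
        process(3)
    return rate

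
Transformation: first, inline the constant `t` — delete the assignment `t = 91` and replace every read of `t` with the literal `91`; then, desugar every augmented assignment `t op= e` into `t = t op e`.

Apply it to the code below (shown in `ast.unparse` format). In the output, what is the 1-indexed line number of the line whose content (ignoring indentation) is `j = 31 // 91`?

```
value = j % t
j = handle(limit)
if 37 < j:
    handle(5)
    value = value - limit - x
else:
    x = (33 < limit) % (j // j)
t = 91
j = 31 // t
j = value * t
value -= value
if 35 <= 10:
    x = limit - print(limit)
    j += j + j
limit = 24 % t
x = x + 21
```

Transformed code:
value = j % 91
j = handle(limit)
if 37 < j:
    handle(5)
    value = value - limit - x
else:
    x = (33 < limit) % (j // j)
j = 31 // 91
j = value * 91
value = value - value
if 35 <= 10:
    x = limit - print(limit)
    j = j + (j + j)
limit = 24 % 91
x = x + 21

8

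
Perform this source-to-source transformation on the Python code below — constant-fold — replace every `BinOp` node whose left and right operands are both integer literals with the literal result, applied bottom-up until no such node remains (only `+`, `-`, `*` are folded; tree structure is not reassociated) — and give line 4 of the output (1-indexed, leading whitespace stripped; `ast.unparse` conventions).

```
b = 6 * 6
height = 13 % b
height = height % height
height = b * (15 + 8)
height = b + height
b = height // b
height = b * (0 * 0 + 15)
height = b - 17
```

height = b * 23

Transformed code:
b = 36
height = 13 % b
height = height % height
height = b * 23
height = b + height
b = height // b
height = b * 15
height = b - 17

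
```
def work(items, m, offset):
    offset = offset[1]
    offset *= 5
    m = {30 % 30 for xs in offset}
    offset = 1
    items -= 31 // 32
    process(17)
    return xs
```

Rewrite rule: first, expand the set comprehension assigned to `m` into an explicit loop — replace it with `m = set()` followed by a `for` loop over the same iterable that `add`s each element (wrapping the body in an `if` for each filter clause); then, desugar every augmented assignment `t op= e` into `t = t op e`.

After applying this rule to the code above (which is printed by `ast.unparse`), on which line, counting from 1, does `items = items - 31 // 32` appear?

8

Transformed code:
def work(items, m, offset):
    offset = offset[1]
    offset = offset * 5
    m = set()
    for xs in offset:
        m.add(30 % 30)
    offset = 1
    items = items - 31 // 32
    process(17)
    return xs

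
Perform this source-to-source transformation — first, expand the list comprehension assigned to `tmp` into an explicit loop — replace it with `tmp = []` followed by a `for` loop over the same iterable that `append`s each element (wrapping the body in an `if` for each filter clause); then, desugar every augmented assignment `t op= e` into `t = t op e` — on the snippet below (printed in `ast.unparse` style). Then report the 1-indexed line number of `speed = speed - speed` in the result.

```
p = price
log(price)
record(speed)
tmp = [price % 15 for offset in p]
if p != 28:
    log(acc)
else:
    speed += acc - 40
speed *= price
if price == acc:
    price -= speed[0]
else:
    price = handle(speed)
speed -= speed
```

Transformed code:
p = price
log(price)
record(speed)
tmp = []
for offset in p:
    tmp.append(price % 15)
if p != 28:
    log(acc)
else:
    speed = speed + (acc - 40)
speed = speed * price
if price == acc:
    price = price - speed[0]
else:
    price = handle(speed)
speed = speed - speed

16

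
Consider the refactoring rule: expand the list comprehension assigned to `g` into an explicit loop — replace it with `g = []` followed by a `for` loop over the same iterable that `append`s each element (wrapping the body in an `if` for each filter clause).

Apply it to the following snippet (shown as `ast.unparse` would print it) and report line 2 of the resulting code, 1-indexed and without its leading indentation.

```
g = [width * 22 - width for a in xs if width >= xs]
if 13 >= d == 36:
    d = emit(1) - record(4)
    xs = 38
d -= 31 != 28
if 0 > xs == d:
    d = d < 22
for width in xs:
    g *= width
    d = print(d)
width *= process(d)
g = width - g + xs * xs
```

for a in xs:

Transformed code:
g = []
for a in xs:
    if width >= xs:
        g.append(width * 22 - width)
if 13 >= d == 36:
    d = emit(1) - record(4)
    xs = 38
d -= 31 != 28
if 0 > xs == d:
    d = d < 22
for width in xs:
    g *= width
    d = print(d)
width *= process(d)
g = width - g + xs * xs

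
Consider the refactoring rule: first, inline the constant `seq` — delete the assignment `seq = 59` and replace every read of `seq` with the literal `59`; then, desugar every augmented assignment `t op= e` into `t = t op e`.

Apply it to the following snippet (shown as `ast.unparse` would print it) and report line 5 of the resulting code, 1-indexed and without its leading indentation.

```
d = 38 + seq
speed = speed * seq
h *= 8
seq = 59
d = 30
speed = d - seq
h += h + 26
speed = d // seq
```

Transformed code:
d = 38 + 59
speed = speed * 59
h = h * 8
d = 30
speed = d - 59
h = h + (h + 26)
speed = d // 59

speed = d - 59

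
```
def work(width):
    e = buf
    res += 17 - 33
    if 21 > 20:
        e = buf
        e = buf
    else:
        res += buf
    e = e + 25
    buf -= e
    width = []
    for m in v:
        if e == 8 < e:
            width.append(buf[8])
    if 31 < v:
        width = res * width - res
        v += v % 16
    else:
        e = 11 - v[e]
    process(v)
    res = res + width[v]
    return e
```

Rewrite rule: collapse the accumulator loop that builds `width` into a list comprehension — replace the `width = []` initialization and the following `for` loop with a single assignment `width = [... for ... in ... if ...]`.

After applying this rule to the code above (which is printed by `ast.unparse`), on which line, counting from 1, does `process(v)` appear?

Transformed code:
def work(width):
    e = buf
    res += 17 - 33
    if 21 > 20:
        e = buf
        e = buf
    else:
        res += buf
    e = e + 25
    buf -= e
    width = [buf[8] for m in v if e == 8 < e]
    if 31 < v:
        width = res * width - res
        v += v % 16
    else:
        e = 11 - v[e]
    process(v)
    res = res + width[v]
    return e

17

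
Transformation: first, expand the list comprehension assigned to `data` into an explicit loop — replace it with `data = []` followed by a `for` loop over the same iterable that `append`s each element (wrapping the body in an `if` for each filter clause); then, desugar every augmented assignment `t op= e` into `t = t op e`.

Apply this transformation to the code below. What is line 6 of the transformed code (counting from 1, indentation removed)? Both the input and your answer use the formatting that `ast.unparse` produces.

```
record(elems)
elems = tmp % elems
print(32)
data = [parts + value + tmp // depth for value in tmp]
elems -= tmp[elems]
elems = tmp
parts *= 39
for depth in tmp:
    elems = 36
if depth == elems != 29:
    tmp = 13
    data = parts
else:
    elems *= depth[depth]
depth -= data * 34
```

Transformed code:
record(elems)
elems = tmp % elems
print(32)
data = []
for value in tmp:
    data.append(parts + value + tmp // depth)
elems = elems - tmp[elems]
elems = tmp
parts = parts * 39
for depth in tmp:
    elems = 36
if depth == elems != 29:
    tmp = 13
    data = parts
else:
    elems = elems * depth[depth]
depth = depth - data * 34

data.append(parts + value + tmp // depth)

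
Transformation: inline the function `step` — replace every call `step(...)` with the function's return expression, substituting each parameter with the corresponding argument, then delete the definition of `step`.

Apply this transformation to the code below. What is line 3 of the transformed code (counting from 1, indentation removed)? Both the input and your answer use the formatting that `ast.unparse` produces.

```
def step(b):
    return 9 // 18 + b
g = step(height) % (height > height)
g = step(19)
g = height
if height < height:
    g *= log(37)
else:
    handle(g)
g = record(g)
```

g = height

Transformed code:
g = (9 // 18 + height) % (height > height)
g = 9 // 18 + 19
g = height
if height < height:
    g *= log(37)
else:
    handle(g)
g = record(g)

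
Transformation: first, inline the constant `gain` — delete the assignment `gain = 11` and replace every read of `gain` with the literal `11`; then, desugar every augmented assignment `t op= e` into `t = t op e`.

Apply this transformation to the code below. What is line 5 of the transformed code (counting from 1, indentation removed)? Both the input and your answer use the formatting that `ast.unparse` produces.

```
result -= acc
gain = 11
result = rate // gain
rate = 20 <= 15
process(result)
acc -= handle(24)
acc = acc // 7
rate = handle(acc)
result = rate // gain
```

acc = acc - handle(24)

Transformed code:
result = result - acc
result = rate // 11
rate = 20 <= 15
process(result)
acc = acc - handle(24)
acc = acc // 7
rate = handle(acc)
result = rate // 11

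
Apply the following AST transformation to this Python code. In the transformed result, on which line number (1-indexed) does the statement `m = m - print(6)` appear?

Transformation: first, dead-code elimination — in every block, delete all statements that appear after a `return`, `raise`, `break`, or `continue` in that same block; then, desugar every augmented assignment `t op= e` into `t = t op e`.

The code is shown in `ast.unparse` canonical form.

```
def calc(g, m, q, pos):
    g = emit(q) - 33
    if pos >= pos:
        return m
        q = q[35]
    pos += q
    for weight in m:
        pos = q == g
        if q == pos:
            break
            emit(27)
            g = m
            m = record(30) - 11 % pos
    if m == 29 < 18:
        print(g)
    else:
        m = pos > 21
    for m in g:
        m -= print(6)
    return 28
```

Transformed code:
def calc(g, m, q, pos):
    g = emit(q) - 33
    if pos >= pos:
        return m
    pos = pos + q
    for weight in m:
        pos = q == g
        if q == pos:
            break
    if m == 29 < 18:
        print(g)
    else:
        m = pos > 21
    for m in g:
        m = m - print(6)
    return 28

15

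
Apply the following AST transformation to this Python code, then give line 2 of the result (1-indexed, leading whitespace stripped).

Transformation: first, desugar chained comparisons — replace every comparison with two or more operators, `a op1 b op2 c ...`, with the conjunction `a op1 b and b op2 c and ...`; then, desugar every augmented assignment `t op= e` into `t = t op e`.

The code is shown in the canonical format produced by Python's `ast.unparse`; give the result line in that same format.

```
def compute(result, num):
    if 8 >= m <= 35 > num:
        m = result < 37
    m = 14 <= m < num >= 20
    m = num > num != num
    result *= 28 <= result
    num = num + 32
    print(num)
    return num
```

Transformed code:
def compute(result, num):
    if 8 >= m and m <= 35 and (35 > num):
        m = result < 37
    m = 14 <= m and m < num and (num >= 20)
    m = num > num and num != num
    result = result * (28 <= result)
    num = num + 32
    print(num)
    return num

if 8 >= m and m <= 35 and (35 > num):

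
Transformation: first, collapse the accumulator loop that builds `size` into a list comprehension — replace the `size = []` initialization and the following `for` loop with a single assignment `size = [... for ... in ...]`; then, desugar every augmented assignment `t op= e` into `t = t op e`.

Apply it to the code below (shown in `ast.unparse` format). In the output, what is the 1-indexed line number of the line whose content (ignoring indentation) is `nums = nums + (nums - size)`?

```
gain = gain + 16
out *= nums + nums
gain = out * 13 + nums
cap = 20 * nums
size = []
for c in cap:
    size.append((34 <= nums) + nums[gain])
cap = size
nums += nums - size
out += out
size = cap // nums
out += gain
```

7

Transformed code:
gain = gain + 16
out = out * (nums + nums)
gain = out * 13 + nums
cap = 20 * nums
size = [(34 <= nums) + nums[gain] for c in cap]
cap = size
nums = nums + (nums - size)
out = out + out
size = cap // nums
out = out + gain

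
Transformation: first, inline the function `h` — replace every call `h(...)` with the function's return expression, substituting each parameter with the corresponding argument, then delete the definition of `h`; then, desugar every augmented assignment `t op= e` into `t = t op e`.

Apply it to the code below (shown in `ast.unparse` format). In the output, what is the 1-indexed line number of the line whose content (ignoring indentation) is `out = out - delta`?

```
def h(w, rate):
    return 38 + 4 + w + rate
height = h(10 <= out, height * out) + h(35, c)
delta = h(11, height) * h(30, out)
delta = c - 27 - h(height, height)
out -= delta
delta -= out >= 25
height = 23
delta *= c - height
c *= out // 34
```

Transformed code:
height = 38 + 4 + (10 <= out) + height * out + (38 + 4 + 35 + c)
delta = (38 + 4 + 11 + height) * (38 + 4 + 30 + out)
delta = c - 27 - (38 + 4 + height + height)
out = out - delta
delta = delta - (out >= 25)
height = 23
delta = delta * (c - height)
c = c * (out // 34)

4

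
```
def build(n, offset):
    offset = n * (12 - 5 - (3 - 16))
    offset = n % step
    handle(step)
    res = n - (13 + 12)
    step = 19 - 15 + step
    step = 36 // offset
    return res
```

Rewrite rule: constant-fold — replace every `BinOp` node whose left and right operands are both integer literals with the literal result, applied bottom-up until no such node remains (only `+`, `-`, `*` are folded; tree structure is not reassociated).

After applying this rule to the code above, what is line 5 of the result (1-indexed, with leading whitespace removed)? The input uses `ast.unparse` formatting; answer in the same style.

Transformed code:
def build(n, offset):
    offset = n * 20
    offset = n % step
    handle(step)
    res = n - 25
    step = 4 + step
    step = 36 // offset
    return res

res = n - 25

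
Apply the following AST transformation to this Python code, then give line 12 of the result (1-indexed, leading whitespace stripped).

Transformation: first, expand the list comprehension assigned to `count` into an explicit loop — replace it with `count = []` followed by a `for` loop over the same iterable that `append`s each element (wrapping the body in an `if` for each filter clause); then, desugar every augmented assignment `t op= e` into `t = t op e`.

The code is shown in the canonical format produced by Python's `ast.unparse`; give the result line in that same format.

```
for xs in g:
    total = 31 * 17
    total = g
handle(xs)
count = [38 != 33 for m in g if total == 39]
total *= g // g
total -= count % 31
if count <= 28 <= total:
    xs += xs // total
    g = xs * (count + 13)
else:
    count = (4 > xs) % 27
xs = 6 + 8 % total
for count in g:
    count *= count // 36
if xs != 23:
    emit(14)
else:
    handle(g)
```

xs = xs + xs // total

Transformed code:
for xs in g:
    total = 31 * 17
    total = g
handle(xs)
count = []
for m in g:
    if total == 39:
        count.append(38 != 33)
total = total * (g // g)
total = total - count % 31
if count <= 28 <= total:
    xs = xs + xs // total
    g = xs * (count + 13)
else:
    count = (4 > xs) % 27
xs = 6 + 8 % total
for count in g:
    count = count * (count // 36)
if xs != 23:
    emit(14)
else:
    handle(g)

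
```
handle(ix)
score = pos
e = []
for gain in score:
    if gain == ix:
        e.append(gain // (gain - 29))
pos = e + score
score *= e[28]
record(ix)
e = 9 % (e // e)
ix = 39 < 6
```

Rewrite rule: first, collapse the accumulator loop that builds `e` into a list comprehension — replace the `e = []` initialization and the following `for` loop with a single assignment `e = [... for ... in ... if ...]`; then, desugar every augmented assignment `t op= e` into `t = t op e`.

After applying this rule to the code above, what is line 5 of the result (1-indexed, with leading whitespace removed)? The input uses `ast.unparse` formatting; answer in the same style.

Transformed code:
handle(ix)
score = pos
e = [gain // (gain - 29) for gain in score if gain == ix]
pos = e + score
score = score * e[28]
record(ix)
e = 9 % (e // e)
ix = 39 < 6

score = score * e[28]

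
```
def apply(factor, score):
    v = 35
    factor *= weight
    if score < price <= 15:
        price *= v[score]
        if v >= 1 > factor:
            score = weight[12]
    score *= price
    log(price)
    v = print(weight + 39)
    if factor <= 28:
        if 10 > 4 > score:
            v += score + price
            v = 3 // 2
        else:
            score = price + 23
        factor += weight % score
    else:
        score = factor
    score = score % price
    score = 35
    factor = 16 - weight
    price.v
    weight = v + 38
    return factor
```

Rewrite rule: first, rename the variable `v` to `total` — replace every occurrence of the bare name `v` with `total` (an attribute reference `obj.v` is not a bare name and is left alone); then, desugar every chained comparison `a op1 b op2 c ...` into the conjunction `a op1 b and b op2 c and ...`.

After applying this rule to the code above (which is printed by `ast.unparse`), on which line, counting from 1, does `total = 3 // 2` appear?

Transformed code:
def apply(factor, score):
    total = 35
    factor *= weight
    if score < price and price <= 15:
        price *= total[score]
        if total >= 1 and 1 > factor:
            score = weight[12]
    score *= price
    log(price)
    total = print(weight + 39)
    if factor <= 28:
        if 10 > 4 and 4 > score:
            total += score + price
            total = 3 // 2
        else:
            score = price + 23
        factor += weight % score
    else:
        score = factor
    score = score % price
    score = 35
    factor = 16 - weight
    price.v
    weight = total + 38
    return factor

14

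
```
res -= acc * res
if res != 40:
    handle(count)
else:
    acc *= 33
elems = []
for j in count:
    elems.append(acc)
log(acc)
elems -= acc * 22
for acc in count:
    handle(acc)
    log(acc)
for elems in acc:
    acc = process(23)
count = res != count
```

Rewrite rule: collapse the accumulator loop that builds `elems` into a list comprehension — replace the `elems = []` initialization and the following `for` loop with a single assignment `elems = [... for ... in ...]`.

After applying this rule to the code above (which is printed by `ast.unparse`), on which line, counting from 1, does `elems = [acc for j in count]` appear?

6

Transformed code:
res -= acc * res
if res != 40:
    handle(count)
else:
    acc *= 33
elems = [acc for j in count]
log(acc)
elems -= acc * 22
for acc in count:
    handle(acc)
    log(acc)
for elems in acc:
    acc = process(23)
count = res != count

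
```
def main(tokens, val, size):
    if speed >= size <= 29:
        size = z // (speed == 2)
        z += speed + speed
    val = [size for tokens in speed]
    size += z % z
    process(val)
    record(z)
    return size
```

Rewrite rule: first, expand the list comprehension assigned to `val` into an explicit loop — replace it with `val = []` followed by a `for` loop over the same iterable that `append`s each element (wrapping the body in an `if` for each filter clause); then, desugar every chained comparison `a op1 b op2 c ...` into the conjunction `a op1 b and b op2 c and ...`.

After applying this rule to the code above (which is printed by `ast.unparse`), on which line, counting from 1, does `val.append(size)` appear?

7

Transformed code:
def main(tokens, val, size):
    if speed >= size and size <= 29:
        size = z // (speed == 2)
        z += speed + speed
    val = []
    for tokens in speed:
        val.append(size)
    size += z % z
    process(val)
    record(z)
    return size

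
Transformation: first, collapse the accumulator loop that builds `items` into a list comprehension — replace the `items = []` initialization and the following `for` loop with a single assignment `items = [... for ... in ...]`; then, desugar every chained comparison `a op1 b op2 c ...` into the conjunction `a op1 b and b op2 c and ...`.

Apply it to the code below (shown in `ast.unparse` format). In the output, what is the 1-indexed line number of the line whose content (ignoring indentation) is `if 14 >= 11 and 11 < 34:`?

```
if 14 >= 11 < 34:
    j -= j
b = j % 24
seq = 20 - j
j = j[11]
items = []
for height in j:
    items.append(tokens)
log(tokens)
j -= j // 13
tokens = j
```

Transformed code:
if 14 >= 11 and 11 < 34:
    j -= j
b = j % 24
seq = 20 - j
j = j[11]
items = [tokens for height in j]
log(tokens)
j -= j // 13
tokens = j

1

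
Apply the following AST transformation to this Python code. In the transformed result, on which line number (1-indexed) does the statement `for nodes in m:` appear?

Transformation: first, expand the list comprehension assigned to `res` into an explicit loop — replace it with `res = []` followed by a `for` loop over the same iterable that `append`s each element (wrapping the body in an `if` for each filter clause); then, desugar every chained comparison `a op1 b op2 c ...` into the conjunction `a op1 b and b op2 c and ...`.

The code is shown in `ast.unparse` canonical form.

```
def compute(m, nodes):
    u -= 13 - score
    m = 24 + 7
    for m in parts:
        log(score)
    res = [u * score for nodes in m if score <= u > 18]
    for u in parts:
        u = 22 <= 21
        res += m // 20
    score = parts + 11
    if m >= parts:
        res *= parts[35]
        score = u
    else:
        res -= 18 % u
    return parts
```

Transformed code:
def compute(m, nodes):
    u -= 13 - score
    m = 24 + 7
    for m in parts:
        log(score)
    res = []
    for nodes in m:
        if score <= u and u > 18:
            res.append(u * score)
    for u in parts:
        u = 22 <= 21
        res += m // 20
    score = parts + 11
    if m >= parts:
        res *= parts[35]
        score = u
    else:
        res -= 18 % u
    return parts

7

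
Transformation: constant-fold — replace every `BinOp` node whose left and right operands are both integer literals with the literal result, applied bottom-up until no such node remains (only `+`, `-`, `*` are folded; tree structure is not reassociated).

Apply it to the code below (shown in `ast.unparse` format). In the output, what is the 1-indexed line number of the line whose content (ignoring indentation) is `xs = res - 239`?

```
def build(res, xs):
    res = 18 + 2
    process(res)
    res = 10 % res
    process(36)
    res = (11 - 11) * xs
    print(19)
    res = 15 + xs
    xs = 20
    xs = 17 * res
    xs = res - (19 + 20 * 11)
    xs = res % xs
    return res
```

Transformed code:
def build(res, xs):
    res = 20
    process(res)
    res = 10 % res
    process(36)
    res = 0 * xs
    print(19)
    res = 15 + xs
    xs = 20
    xs = 17 * res
    xs = res - 239
    xs = res % xs
    return res

11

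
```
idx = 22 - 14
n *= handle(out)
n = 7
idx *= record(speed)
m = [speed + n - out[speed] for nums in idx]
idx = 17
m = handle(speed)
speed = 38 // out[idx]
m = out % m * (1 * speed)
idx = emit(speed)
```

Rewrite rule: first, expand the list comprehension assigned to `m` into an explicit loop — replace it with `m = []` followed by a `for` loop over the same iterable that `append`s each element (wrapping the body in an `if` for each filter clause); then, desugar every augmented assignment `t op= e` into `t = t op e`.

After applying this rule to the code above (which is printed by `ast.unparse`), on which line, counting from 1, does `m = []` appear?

5

Transformed code:
idx = 22 - 14
n = n * handle(out)
n = 7
idx = idx * record(speed)
m = []
for nums in idx:
    m.append(speed + n - out[speed])
idx = 17
m = handle(speed)
speed = 38 // out[idx]
m = out % m * (1 * speed)
idx = emit(speed)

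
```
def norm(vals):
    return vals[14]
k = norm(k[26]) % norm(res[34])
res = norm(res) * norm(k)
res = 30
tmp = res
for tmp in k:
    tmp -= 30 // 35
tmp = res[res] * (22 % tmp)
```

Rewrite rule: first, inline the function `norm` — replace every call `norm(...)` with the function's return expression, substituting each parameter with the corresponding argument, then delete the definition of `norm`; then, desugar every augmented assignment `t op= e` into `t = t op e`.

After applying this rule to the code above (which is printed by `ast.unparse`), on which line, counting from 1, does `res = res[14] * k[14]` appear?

Transformed code:
k = k[26][14] % res[34][14]
res = res[14] * k[14]
res = 30
tmp = res
for tmp in k:
    tmp = tmp - 30 // 35
tmp = res[res] * (22 % tmp)

2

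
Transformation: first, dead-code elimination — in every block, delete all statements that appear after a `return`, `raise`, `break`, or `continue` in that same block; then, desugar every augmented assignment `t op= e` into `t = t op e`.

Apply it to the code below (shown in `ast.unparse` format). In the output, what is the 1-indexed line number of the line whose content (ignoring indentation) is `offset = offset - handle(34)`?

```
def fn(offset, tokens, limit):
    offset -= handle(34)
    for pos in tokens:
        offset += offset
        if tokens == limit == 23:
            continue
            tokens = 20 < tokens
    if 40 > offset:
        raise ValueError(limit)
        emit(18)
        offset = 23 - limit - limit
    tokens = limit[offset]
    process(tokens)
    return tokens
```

Transformed code:
def fn(offset, tokens, limit):
    offset = offset - handle(34)
    for pos in tokens:
        offset = offset + offset
        if tokens == limit == 23:
            continue
    if 40 > offset:
        raise ValueError(limit)
    tokens = limit[offset]
    process(tokens)
    return tokens

2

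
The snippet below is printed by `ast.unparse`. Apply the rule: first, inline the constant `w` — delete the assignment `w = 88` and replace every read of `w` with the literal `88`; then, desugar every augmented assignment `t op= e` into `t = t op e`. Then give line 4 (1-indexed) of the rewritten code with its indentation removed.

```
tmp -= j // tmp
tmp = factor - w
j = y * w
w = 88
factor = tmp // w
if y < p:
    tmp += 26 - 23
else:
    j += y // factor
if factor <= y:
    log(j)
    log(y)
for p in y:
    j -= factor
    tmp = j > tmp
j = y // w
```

factor = tmp // 88

Transformed code:
tmp = tmp - j // tmp
tmp = factor - 88
j = y * 88
factor = tmp // 88
if y < p:
    tmp = tmp + (26 - 23)
else:
    j = j + y // factor
if factor <= y:
    log(j)
    log(y)
for p in y:
    j = j - factor
    tmp = j > tmp
j = y // 88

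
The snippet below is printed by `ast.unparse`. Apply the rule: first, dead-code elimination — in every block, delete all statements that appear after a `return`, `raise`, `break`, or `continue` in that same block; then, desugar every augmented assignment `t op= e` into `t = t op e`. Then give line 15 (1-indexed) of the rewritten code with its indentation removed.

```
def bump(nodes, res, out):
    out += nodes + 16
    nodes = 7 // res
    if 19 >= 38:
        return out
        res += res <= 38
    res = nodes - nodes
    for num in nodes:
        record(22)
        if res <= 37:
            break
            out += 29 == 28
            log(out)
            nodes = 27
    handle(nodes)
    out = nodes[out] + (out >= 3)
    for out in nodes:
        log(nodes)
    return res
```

return res

Transformed code:
def bump(nodes, res, out):
    out = out + (nodes + 16)
    nodes = 7 // res
    if 19 >= 38:
        return out
    res = nodes - nodes
    for num in nodes:
        record(22)
        if res <= 37:
            break
    handle(nodes)
    out = nodes[out] + (out >= 3)
    for out in nodes:
        log(nodes)
    return res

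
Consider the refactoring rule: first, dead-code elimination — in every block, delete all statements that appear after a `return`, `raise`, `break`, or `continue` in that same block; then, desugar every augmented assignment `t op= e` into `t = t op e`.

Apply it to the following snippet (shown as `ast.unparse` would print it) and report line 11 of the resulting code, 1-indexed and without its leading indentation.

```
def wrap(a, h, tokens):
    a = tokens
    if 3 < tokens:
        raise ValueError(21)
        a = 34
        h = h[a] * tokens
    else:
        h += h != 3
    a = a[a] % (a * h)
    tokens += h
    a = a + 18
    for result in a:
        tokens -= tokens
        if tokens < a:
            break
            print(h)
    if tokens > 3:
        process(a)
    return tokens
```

Transformed code:
def wrap(a, h, tokens):
    a = tokens
    if 3 < tokens:
        raise ValueError(21)
    else:
        h = h + (h != 3)
    a = a[a] % (a * h)
    tokens = tokens + h
    a = a + 18
    for result in a:
        tokens = tokens - tokens
        if tokens < a:
            break
    if tokens > 3:
        process(a)
    return tokens

tokens = tokens - tokens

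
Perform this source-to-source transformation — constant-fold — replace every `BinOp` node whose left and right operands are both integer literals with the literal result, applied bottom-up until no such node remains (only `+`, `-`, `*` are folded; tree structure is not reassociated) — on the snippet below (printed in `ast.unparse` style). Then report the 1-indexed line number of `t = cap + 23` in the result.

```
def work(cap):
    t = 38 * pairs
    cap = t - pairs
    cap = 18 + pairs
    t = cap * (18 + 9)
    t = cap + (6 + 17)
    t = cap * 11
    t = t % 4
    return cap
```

Transformed code:
def work(cap):
    t = 38 * pairs
    cap = t - pairs
    cap = 18 + pairs
    t = cap * 27
    t = cap + 23
    t = cap * 11
    t = t % 4
    return cap

6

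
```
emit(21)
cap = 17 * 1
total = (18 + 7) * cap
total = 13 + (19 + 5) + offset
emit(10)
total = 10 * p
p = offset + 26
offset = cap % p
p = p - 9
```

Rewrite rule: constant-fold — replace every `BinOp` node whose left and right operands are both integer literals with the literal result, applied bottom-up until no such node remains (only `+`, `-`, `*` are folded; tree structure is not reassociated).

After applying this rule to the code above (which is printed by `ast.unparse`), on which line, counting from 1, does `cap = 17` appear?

Transformed code:
emit(21)
cap = 17
total = 25 * cap
total = 37 + offset
emit(10)
total = 10 * p
p = offset + 26
offset = cap % p
p = p - 9

2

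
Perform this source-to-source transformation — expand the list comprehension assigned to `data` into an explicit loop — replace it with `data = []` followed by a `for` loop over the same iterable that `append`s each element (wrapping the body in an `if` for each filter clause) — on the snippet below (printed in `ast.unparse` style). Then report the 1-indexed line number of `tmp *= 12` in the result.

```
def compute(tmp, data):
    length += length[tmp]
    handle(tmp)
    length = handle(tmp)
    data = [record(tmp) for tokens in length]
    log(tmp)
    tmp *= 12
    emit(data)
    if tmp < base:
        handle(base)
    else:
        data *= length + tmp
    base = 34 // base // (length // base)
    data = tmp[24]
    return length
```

9

Transformed code:
def compute(tmp, data):
    length += length[tmp]
    handle(tmp)
    length = handle(tmp)
    data = []
    for tokens in length:
        data.append(record(tmp))
    log(tmp)
    tmp *= 12
    emit(data)
    if tmp < base:
        handle(base)
    else:
        data *= length + tmp
    base = 34 // base // (length // base)
    data = tmp[24]
    return length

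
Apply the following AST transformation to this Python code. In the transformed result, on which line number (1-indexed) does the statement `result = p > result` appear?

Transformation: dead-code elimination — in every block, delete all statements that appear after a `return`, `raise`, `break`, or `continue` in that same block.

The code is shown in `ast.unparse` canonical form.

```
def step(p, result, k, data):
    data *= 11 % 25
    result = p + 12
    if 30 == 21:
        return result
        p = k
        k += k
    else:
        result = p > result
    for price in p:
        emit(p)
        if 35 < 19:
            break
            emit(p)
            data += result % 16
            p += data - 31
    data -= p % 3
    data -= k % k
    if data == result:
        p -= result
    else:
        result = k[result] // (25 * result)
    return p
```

Transformed code:
def step(p, result, k, data):
    data *= 11 % 25
    result = p + 12
    if 30 == 21:
        return result
    else:
        result = p > result
    for price in p:
        emit(p)
        if 35 < 19:
            break
    data -= p % 3
    data -= k % k
    if data == result:
        p -= result
    else:
        result = k[result] // (25 * result)
    return p

7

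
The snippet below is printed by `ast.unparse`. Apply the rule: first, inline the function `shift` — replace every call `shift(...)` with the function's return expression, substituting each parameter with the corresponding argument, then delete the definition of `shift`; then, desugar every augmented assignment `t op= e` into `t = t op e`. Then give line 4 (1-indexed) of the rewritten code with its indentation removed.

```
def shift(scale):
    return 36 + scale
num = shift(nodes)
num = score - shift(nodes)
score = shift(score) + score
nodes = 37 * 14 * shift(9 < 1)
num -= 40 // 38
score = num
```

nodes = 37 * 14 * (36 + (9 < 1))

Transformed code:
num = 36 + nodes
num = score - (36 + nodes)
score = 36 + score + score
nodes = 37 * 14 * (36 + (9 < 1))
num = num - 40 // 38
score = num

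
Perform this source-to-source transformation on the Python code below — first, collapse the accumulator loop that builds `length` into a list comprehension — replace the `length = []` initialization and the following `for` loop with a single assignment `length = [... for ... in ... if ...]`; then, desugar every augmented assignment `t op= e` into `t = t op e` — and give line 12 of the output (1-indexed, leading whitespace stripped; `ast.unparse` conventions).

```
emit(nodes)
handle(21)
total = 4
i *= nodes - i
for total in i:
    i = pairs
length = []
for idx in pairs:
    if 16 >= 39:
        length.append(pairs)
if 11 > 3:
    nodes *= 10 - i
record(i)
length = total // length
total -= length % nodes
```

Transformed code:
emit(nodes)
handle(21)
total = 4
i = i * (nodes - i)
for total in i:
    i = pairs
length = [pairs for idx in pairs if 16 >= 39]
if 11 > 3:
    nodes = nodes * (10 - i)
record(i)
length = total // length
total = total - length % nodes

total = total - length % nodes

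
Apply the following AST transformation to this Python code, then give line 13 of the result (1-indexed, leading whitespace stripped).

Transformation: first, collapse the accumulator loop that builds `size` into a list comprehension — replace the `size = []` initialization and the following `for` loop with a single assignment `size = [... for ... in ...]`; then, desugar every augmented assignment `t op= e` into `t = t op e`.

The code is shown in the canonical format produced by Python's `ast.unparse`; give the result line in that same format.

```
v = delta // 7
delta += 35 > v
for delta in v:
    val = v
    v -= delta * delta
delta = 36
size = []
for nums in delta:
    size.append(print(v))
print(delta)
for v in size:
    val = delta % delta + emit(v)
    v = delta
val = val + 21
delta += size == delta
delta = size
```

Transformed code:
v = delta // 7
delta = delta + (35 > v)
for delta in v:
    val = v
    v = v - delta * delta
delta = 36
size = [print(v) for nums in delta]
print(delta)
for v in size:
    val = delta % delta + emit(v)
    v = delta
val = val + 21
delta = delta + (size == delta)
delta = size

delta = delta + (size == delta)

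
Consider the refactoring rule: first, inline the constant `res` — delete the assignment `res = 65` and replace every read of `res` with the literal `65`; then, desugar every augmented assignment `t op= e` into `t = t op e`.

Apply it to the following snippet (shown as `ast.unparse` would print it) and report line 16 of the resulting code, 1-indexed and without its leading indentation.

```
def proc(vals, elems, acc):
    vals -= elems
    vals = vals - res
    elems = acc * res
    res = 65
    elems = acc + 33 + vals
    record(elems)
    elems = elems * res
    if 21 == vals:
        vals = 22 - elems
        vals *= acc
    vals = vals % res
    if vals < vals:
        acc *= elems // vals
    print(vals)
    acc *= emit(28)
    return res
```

Transformed code:
def proc(vals, elems, acc):
    vals = vals - elems
    vals = vals - 65
    elems = acc * 65
    elems = acc + 33 + vals
    record(elems)
    elems = elems * 65
    if 21 == vals:
        vals = 22 - elems
        vals = vals * acc
    vals = vals % 65
    if vals < vals:
        acc = acc * (elems // vals)
    print(vals)
    acc = acc * emit(28)
    return 65

return 65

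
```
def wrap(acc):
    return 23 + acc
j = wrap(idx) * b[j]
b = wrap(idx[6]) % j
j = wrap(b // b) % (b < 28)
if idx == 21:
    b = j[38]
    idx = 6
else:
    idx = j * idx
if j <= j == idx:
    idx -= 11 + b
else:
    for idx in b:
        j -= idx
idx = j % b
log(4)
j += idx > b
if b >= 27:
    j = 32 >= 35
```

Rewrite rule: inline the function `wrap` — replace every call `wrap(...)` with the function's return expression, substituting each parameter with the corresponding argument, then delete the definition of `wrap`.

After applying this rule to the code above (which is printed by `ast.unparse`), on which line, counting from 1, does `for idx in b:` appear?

12

Transformed code:
j = (23 + idx) * b[j]
b = (23 + idx[6]) % j
j = (23 + b // b) % (b < 28)
if idx == 21:
    b = j[38]
    idx = 6
else:
    idx = j * idx
if j <= j == idx:
    idx -= 11 + b
else:
    for idx in b:
        j -= idx
idx = j % b
log(4)
j += idx > b
if b >= 27:
    j = 32 >= 35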